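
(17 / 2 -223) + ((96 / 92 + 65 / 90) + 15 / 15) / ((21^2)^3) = -3808144421009 / 17753587047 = -214.50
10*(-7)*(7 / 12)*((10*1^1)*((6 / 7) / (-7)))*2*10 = 1000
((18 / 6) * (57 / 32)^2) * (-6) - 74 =-67129 / 512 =-131.11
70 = 70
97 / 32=3.03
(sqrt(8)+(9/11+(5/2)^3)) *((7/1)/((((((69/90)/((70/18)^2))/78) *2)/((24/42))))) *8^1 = 10192000 *sqrt(2)/207+921739000/2277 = 474435.36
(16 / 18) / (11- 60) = -8 / 441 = -0.02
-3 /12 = -1 /4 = -0.25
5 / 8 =0.62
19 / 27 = 0.70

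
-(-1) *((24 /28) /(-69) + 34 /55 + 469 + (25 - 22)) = 4184924 /8855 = 472.61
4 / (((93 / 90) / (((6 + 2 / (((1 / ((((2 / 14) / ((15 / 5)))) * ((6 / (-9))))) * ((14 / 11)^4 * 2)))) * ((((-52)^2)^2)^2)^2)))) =103543016554703202270012335655485440 / 1563051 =66244170250812802826019330000.00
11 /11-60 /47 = -13 /47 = -0.28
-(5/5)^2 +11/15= -4/15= -0.27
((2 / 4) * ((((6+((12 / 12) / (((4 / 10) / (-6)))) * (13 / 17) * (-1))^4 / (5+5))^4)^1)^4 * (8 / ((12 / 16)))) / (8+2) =60157738507303292007392981252107387122603905160360544698747001500872012642340609039859945115747425237488682855975028593213506162868703665327899068668532883627 / 35043783253756620332258285424944397512524327498529703299049119797603636309152006250000000000000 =1716645091418732826276626000000000000000000000000000000000000000.00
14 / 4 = 7 / 2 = 3.50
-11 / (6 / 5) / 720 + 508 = 438901 / 864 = 507.99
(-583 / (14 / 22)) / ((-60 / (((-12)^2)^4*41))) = 269181850653.26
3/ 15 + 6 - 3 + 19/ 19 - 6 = -9/ 5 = -1.80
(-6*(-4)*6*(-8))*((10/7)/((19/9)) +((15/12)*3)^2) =-2258280/133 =-16979.55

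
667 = 667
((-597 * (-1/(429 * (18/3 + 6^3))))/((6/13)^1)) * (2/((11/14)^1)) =1393/40293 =0.03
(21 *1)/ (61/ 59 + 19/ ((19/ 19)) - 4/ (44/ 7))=13629/ 12589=1.08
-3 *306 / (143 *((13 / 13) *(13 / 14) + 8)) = -12852 / 17875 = -0.72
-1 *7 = -7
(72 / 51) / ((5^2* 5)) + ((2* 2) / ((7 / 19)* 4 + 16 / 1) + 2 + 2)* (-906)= -675760758 / 176375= -3831.39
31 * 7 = 217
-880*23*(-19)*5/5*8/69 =133760/3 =44586.67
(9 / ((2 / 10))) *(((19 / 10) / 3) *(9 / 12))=171 / 8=21.38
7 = 7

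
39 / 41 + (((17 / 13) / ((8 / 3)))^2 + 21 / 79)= 51061311 / 35033024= 1.46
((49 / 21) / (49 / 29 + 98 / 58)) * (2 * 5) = 145 / 21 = 6.90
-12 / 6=-2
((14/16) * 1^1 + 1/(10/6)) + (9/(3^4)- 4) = -869/360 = -2.41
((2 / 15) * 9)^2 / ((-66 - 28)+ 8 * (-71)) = -18 / 8275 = -0.00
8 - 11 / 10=69 / 10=6.90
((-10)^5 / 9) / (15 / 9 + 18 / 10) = -125000 / 39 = -3205.13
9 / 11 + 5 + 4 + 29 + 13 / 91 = 3000 / 77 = 38.96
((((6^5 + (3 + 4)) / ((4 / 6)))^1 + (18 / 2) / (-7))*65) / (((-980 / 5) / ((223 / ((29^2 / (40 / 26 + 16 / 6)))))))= -2490324625 / 576926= -4316.54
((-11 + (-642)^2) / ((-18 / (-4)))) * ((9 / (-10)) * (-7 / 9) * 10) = 5770142 / 9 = 641126.89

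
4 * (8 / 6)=16 / 3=5.33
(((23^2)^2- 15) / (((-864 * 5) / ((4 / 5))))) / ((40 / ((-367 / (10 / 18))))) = 51348071 / 60000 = 855.80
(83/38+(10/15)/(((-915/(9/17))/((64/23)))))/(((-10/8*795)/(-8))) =52764272/3002244625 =0.02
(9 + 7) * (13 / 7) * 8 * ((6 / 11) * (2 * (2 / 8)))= 4992 / 77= 64.83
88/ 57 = 1.54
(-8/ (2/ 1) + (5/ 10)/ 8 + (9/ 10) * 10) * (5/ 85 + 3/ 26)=6237/ 7072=0.88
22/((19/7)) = 154/19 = 8.11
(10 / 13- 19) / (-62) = 237 / 806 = 0.29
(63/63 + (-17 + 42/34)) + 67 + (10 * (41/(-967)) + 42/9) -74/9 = 7139486/147951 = 48.26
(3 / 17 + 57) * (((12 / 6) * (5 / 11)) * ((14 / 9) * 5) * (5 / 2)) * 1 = 189000 / 187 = 1010.70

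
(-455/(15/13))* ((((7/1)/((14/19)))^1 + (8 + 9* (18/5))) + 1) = -602147/30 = -20071.57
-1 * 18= -18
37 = 37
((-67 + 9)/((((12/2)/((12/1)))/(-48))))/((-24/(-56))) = 12992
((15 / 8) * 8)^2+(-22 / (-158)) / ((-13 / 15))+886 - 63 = 1076131 / 1027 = 1047.84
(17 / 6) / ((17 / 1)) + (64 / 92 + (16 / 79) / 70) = 330139 / 381570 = 0.87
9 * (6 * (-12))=-648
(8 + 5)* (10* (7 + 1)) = 1040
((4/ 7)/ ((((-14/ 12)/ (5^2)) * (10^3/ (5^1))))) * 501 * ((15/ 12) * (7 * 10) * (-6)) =112725/ 7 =16103.57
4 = 4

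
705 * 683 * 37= 17816055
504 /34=252 /17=14.82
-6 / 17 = -0.35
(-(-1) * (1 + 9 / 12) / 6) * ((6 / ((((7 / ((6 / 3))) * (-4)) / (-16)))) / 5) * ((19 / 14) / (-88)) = -19 / 3080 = -0.01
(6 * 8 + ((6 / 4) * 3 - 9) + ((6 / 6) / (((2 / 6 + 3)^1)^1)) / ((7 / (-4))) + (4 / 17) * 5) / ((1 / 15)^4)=2253067.75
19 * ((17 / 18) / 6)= 323 / 108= 2.99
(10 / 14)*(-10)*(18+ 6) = -1200 / 7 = -171.43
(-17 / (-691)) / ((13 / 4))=0.01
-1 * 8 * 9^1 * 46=-3312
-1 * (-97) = 97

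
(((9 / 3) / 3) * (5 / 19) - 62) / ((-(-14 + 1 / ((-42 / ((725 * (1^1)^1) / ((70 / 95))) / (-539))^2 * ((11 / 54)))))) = 9384 / 118973639747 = 0.00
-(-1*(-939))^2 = -881721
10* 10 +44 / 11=104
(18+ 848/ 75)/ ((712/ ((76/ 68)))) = 20881/ 453900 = 0.05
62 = 62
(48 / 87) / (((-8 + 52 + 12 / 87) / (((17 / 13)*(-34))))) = -0.56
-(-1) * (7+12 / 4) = 10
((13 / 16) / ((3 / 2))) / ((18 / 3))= 13 / 144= 0.09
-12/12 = -1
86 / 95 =0.91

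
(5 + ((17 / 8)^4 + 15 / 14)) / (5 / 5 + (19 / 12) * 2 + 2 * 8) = 2276181 / 1734656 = 1.31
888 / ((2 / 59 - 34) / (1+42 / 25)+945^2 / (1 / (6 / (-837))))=-0.14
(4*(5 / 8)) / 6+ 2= 29 / 12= 2.42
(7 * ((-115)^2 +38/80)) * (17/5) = 62953261/200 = 314766.30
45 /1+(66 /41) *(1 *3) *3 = 2439 /41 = 59.49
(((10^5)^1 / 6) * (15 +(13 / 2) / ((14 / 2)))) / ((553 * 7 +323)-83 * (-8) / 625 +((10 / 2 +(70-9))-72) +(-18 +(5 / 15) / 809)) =2818859375000 / 44288866321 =63.65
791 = 791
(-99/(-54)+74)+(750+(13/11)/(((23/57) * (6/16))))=1265471/1518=833.64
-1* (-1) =1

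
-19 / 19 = -1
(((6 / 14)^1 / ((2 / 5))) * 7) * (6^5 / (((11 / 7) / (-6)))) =-2449440 / 11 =-222676.36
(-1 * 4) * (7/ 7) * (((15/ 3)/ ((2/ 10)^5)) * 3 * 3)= -562500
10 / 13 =0.77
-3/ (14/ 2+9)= -3/ 16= -0.19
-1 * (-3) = 3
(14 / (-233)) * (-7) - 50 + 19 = -7125 / 233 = -30.58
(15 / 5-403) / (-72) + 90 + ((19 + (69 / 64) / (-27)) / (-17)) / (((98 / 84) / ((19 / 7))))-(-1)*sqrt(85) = 102.18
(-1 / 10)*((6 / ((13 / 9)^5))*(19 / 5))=-3365793 / 9282325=-0.36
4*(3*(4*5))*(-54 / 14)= -925.71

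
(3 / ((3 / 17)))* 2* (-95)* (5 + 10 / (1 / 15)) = -500650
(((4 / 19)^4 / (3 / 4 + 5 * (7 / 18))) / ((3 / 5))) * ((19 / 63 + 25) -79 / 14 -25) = -1722880 / 265463877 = -0.01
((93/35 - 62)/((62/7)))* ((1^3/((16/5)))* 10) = -335/16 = -20.94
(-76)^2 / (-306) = -2888 / 153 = -18.88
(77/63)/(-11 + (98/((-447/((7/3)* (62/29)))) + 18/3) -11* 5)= -47531/2375872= -0.02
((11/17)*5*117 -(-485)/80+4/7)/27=733351/51408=14.27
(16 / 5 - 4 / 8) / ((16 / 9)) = 243 / 160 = 1.52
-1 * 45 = -45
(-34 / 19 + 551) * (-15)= -156525 / 19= -8238.16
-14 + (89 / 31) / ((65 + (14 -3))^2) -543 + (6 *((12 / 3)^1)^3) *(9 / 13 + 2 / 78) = -654806635 / 2327728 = -281.31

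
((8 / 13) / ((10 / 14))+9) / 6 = 641 / 390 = 1.64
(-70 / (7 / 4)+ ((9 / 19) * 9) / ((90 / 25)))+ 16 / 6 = -4121 / 114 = -36.15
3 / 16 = 0.19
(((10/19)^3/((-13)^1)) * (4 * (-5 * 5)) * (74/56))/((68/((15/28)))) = 1734375/148552222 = 0.01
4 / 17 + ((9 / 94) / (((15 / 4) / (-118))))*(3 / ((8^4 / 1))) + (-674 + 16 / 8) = -2748117827 / 4090880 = -671.77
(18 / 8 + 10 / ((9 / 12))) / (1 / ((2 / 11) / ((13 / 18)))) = 51 / 13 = 3.92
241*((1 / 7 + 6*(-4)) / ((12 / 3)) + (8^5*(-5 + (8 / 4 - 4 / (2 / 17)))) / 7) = -166972753 / 4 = -41743188.25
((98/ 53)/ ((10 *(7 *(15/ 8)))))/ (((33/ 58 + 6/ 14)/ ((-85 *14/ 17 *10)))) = -636608/ 64395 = -9.89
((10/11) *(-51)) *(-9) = 4590/11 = 417.27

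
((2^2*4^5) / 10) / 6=1024 / 15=68.27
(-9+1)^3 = -512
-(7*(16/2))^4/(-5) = 9834496/5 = 1966899.20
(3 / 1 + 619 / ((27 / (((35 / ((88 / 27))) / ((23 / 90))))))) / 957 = 325987 / 322828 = 1.01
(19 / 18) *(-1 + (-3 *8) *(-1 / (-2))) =-247 / 18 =-13.72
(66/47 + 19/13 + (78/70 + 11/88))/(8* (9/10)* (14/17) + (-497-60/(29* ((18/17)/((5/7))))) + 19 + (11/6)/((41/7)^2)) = -0.01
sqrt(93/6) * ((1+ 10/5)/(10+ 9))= 3 * sqrt(62)/38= 0.62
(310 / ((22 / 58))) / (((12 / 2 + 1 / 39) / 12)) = 841464 / 517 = 1627.59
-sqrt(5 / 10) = -sqrt(2) / 2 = -0.71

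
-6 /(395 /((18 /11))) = -108 /4345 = -0.02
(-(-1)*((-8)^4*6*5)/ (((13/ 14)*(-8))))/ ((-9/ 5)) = 358400/ 39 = 9189.74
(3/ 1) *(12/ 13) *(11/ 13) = 2.34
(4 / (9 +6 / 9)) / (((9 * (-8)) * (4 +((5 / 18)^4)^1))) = -0.00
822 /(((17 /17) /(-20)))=-16440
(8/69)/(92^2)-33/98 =-602242/1788549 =-0.34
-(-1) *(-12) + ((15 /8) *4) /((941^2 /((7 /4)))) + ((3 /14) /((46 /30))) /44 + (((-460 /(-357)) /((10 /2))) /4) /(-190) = -182305430161469 /15195730586190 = -12.00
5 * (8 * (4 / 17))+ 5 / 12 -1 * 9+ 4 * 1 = 985 / 204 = 4.83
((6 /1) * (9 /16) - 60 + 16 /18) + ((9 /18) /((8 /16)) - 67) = -8765 /72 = -121.74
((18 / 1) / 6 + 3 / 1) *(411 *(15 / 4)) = 18495 / 2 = 9247.50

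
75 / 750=1 / 10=0.10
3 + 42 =45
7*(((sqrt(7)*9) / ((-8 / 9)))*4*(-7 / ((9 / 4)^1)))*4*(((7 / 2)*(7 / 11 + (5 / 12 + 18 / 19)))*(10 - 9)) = 5162493*sqrt(7) / 209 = 65352.50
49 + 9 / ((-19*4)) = 3715 / 76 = 48.88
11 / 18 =0.61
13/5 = 2.60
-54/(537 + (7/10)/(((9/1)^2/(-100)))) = -4374/43427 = -0.10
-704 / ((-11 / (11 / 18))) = 352 / 9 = 39.11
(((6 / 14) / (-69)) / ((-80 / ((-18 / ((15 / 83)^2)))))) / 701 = -6889 / 112861000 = -0.00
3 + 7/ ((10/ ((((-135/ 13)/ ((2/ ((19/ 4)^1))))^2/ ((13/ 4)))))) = 9421827/ 70304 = 134.02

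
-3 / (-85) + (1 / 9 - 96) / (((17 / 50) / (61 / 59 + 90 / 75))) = -28434257 / 45135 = -629.98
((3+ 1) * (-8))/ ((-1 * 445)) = 32/ 445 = 0.07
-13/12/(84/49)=-91/144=-0.63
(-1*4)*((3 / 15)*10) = -8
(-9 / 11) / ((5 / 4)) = -36 / 55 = -0.65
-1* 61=-61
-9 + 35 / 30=-47 / 6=-7.83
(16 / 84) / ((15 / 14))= 8 / 45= 0.18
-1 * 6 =-6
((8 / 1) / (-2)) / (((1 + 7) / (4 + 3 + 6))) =-13 / 2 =-6.50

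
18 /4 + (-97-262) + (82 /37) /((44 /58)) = -286185 /814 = -351.58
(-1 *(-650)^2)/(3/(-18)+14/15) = -12675000/23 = -551086.96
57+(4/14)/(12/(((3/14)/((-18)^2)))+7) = 57.00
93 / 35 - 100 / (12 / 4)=-3221 / 105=-30.68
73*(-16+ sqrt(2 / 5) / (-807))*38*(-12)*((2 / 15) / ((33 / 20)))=88768*sqrt(10) / 133155+ 1420288 / 33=43041.14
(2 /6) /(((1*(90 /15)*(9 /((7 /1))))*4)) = 7 /648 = 0.01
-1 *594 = -594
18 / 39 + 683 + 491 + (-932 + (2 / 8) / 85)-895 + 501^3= 555818750213 / 4420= 125750848.46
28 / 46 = 14 / 23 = 0.61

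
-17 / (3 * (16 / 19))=-323 / 48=-6.73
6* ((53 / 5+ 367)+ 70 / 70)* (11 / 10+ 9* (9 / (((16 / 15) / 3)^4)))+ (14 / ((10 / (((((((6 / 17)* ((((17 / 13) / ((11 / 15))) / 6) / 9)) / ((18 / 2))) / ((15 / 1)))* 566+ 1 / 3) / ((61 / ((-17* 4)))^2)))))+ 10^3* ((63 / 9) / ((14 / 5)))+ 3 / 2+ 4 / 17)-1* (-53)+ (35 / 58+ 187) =200494414666087244441753 / 17406745885900800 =11518201.96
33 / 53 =0.62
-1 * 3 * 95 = -285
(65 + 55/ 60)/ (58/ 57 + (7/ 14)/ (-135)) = 96615/ 1486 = 65.02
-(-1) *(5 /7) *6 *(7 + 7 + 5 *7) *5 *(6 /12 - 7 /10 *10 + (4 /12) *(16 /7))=-6025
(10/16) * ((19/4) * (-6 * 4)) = -285/4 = -71.25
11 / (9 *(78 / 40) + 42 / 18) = 660 / 1193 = 0.55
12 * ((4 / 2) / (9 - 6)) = 8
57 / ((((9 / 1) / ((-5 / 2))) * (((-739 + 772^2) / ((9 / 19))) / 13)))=-13 / 79366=-0.00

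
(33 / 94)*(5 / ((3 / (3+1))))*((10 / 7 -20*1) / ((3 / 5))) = -71500 / 987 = -72.44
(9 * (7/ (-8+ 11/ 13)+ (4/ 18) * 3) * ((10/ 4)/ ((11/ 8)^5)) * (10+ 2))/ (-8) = 10690560/ 4992581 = 2.14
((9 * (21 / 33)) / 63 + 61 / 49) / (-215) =-0.01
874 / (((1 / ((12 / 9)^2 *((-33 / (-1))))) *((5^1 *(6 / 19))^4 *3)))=1252906094 / 455625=2749.86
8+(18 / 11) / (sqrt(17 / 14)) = 18 *sqrt(238) / 187+8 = 9.48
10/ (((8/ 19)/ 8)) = 190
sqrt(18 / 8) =3 / 2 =1.50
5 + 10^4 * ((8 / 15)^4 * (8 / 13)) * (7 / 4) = 922769 / 1053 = 876.32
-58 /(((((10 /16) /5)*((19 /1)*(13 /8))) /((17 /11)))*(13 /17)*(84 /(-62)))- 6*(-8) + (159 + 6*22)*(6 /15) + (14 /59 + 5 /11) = 41029569293 /218813595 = 187.51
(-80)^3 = -512000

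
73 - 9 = 64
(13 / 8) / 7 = 13 / 56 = 0.23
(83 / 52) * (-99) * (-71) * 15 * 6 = 26253315 / 26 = 1009742.88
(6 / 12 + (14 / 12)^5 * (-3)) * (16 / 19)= -15511 / 3078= -5.04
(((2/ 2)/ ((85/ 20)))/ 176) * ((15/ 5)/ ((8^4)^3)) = 3/ 51402168598528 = 0.00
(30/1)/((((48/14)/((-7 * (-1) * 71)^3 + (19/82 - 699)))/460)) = 40517853635175/82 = 494120166282.62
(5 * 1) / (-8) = -5 / 8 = -0.62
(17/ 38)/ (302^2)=17/ 3465752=0.00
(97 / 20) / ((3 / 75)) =485 / 4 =121.25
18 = 18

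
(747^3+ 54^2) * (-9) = -3751520751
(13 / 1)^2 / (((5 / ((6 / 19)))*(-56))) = -0.19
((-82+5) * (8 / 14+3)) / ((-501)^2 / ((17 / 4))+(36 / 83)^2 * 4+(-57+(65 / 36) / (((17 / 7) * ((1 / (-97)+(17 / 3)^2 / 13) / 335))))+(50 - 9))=-30220665200 / 6499647986731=-0.00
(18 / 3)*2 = 12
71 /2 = 35.50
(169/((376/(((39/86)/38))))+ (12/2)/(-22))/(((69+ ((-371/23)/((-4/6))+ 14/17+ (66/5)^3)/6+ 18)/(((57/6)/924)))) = -176624621625/30488213405160896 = -0.00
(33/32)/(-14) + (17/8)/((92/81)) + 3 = 49431/10304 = 4.80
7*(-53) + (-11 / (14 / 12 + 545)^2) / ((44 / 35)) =-3984068774 / 10738729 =-371.00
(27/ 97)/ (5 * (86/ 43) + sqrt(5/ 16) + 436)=192672/ 308717147 - 108 * sqrt(5)/ 308717147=0.00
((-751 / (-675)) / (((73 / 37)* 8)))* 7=194509 / 394200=0.49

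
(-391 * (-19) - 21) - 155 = 7253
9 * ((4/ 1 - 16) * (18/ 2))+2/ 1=-970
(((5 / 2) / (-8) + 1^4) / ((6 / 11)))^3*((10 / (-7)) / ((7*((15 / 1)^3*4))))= -1771561 / 58525286400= -0.00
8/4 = 2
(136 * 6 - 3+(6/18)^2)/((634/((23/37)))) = 84157/105561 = 0.80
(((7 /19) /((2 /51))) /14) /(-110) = -51 /8360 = -0.01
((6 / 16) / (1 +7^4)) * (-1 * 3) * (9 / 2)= -81 / 38432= -0.00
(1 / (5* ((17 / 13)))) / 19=13 / 1615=0.01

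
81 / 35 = 2.31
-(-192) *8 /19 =1536 /19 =80.84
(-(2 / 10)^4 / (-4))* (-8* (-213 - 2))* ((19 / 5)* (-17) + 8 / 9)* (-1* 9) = 246562 / 625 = 394.50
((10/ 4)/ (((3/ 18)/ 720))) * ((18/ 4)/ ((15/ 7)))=22680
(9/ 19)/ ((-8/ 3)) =-27/ 152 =-0.18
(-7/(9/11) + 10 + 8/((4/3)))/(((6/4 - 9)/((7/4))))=-469/270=-1.74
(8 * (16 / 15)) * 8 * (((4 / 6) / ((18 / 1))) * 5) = 1024 / 81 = 12.64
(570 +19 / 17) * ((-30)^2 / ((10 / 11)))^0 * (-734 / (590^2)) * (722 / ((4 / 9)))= -11576846547 / 5917700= -1956.31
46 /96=0.48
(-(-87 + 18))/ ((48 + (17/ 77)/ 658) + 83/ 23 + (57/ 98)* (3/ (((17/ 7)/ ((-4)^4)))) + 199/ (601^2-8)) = 70531602604386/ 240770721689569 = 0.29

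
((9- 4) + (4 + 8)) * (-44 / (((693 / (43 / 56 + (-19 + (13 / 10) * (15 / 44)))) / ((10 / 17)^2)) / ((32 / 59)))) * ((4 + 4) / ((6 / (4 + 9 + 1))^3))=981836800 / 2681019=366.22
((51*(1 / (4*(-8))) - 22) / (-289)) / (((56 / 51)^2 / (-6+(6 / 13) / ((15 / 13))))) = -1359 / 3584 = -0.38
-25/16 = -1.56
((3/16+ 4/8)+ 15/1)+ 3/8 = 257/16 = 16.06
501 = 501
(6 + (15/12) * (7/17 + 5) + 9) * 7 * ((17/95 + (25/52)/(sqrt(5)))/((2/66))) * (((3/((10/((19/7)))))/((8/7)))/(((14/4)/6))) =10989/10 + 1043955 * sqrt(5)/1768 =2419.24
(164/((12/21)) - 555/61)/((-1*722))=-8476/22021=-0.38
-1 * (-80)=80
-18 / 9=-2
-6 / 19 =-0.32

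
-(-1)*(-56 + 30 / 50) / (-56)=277 / 280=0.99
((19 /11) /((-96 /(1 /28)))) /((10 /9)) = -57 /98560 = -0.00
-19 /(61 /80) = -1520 /61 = -24.92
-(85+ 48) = -133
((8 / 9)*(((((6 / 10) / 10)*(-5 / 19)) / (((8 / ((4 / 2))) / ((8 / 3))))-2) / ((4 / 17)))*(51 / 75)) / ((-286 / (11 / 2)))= 55199 / 555750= 0.10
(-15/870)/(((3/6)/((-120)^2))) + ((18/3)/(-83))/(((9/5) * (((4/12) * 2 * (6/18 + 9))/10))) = -16734975/33698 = -496.62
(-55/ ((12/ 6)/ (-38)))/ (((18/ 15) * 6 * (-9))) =-16.13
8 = 8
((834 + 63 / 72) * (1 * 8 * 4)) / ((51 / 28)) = 748048 / 51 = 14667.61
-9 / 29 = -0.31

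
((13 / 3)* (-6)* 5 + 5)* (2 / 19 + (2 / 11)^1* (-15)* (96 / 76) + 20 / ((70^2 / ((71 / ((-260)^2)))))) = 11560261161 / 27691664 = 417.46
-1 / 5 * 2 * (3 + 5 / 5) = -8 / 5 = -1.60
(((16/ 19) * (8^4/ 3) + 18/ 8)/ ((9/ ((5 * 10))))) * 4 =13132850/ 513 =25600.10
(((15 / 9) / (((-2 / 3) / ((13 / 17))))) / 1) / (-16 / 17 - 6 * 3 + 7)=65 / 406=0.16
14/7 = 2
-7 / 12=-0.58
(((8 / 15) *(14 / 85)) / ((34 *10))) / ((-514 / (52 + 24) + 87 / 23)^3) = -0.00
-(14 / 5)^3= -2744 / 125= -21.95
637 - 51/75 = 636.32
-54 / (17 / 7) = -22.24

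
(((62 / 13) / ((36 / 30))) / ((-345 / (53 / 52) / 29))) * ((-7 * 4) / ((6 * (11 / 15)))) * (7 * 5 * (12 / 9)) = 116735150 / 1154439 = 101.12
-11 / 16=-0.69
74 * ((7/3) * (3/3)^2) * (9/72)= 259/12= 21.58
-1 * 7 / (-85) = 7 / 85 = 0.08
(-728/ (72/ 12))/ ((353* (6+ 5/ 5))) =-52/ 1059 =-0.05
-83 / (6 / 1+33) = -83 / 39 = -2.13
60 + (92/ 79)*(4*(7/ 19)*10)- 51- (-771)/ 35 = 48.19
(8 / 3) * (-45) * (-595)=71400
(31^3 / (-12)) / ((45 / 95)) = -566029 / 108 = -5241.01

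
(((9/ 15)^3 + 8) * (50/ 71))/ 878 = 1027/ 155845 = 0.01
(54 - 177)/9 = -41/3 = -13.67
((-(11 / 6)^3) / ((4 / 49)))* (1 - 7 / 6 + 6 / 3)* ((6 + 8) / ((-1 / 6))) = 5021863 / 432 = 11624.68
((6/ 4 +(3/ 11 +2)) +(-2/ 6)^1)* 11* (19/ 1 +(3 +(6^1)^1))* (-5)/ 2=-7945/ 3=-2648.33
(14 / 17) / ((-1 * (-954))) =7 / 8109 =0.00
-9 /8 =-1.12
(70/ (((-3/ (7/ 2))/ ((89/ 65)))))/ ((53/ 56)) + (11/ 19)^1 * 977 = 17573945/ 39273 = 447.48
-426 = -426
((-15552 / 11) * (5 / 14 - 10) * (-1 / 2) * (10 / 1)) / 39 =-1749600 / 1001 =-1747.85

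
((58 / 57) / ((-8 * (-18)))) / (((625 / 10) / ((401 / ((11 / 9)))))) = 11629 / 313500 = 0.04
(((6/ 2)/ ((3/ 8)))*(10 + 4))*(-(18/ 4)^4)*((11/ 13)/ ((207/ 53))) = -2975049/ 299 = -9950.00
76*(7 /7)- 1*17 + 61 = 120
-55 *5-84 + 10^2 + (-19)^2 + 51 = 153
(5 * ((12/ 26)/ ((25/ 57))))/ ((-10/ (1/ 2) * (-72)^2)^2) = 19/ 38817792000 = 0.00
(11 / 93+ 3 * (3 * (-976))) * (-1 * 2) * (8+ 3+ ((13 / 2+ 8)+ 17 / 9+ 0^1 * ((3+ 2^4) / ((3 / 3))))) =402732193 / 837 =481161.52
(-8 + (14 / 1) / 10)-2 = -43 / 5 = -8.60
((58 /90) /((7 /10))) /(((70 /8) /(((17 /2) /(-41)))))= -1972 /90405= -0.02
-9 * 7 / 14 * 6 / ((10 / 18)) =-243 / 5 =-48.60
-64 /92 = -16 /23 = -0.70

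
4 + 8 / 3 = 20 / 3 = 6.67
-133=-133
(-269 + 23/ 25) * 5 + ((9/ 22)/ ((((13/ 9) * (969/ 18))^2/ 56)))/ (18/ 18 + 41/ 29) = -259967073354/ 193947611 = -1340.40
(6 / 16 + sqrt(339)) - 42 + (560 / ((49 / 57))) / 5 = sqrt(339) + 4965 / 56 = 107.07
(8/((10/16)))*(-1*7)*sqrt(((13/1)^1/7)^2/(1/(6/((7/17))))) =-832*sqrt(714)/35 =-635.19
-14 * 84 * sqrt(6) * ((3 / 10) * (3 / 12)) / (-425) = 441 * sqrt(6) / 2125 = 0.51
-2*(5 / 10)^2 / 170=-1 / 340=-0.00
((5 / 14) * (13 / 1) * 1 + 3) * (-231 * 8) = -14124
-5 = -5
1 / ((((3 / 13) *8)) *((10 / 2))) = 13 / 120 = 0.11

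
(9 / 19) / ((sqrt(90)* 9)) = sqrt(10) / 570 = 0.01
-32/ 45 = -0.71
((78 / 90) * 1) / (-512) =-13 / 7680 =-0.00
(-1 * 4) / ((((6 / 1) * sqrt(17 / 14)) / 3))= -2 * sqrt(238) / 17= -1.81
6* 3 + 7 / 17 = 313 / 17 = 18.41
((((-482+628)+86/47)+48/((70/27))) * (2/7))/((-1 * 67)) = -547272/771505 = -0.71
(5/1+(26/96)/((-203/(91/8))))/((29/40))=277555/40368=6.88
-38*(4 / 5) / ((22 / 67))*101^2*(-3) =155830476 / 55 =2833281.38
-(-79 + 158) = -79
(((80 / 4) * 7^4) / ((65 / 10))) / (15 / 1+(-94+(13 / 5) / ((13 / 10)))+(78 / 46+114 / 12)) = -4417840 / 39351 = -112.27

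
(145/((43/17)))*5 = 12325/43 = 286.63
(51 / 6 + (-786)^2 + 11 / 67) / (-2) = -82785825 / 268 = -308902.33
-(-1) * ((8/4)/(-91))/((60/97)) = -97/2730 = -0.04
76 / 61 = 1.25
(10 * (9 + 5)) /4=35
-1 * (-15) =15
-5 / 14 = -0.36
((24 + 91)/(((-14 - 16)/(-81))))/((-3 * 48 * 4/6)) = -207/64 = -3.23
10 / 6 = 5 / 3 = 1.67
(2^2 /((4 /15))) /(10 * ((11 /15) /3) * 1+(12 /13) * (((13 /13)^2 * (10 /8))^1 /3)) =1755 /331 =5.30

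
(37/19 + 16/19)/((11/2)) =106/209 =0.51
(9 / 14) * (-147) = -189 / 2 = -94.50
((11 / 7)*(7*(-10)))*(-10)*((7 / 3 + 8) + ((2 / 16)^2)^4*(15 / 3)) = 143025770525 / 12582912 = 11366.67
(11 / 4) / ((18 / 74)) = 407 / 36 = 11.31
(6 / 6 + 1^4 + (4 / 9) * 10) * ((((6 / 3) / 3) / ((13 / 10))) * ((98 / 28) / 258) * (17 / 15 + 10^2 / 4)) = 159152 / 135837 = 1.17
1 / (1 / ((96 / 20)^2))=576 / 25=23.04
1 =1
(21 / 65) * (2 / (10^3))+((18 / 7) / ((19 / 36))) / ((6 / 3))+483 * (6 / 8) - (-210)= 1242041709 / 2161250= 574.69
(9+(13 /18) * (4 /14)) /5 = 116 /63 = 1.84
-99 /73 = -1.36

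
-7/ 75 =-0.09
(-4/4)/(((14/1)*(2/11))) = -11/28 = -0.39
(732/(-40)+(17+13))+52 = 637/10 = 63.70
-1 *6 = -6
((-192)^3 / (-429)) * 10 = 23592960 / 143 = 164985.73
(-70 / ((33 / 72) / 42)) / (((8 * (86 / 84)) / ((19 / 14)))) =-502740 / 473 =-1062.88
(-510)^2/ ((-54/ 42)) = -202300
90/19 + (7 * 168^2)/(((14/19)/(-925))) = -4712349510/19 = -248018395.26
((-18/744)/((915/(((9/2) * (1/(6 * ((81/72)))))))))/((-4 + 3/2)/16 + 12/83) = 1328/879315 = 0.00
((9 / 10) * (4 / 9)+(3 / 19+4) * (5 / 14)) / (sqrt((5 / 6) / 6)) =7521 * sqrt(5) / 3325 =5.06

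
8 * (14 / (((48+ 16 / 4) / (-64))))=-1792 / 13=-137.85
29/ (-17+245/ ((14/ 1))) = 58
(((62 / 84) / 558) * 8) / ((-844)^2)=1 / 67315752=0.00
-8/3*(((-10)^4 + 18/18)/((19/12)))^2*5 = -192038401920/361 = -531962332.19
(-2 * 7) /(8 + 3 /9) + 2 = 8 /25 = 0.32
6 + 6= 12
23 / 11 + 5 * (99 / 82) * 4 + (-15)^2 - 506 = -114898 / 451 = -254.76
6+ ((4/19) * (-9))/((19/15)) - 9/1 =-1623/361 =-4.50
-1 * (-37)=37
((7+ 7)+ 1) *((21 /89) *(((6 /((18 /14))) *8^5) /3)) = 16056320 /89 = 180408.09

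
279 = 279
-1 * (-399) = 399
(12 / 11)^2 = 1.19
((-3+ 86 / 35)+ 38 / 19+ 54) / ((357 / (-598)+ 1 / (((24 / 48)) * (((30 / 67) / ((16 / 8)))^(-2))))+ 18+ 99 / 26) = 868410517 / 333710860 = 2.60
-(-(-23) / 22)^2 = -529 / 484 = -1.09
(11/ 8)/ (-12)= -11/ 96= -0.11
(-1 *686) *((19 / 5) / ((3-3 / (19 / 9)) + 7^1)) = -247646 / 815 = -303.86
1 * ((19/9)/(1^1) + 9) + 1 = 109/9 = 12.11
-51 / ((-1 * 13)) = 51 / 13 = 3.92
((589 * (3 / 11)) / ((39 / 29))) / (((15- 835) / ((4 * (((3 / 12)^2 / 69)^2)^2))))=-17081 / 43547797233008640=-0.00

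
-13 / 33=-0.39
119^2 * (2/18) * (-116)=-1642676/9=-182519.56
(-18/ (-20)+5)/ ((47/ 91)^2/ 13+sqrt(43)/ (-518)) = 3614164948121* sqrt(43)/ 82755232965+38415572365534/ 82755232965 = 750.59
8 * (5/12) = 10/3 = 3.33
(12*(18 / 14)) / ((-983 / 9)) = -972 / 6881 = -0.14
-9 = -9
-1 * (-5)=5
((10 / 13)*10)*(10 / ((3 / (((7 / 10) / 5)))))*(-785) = -109900 / 39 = -2817.95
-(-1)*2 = 2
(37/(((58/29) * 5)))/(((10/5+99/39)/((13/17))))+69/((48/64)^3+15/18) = 134384413/2417230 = 55.59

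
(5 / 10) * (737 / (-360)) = -737 / 720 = -1.02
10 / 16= 5 / 8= 0.62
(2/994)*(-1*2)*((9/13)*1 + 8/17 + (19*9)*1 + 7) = -79190/109837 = -0.72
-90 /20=-9 /2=-4.50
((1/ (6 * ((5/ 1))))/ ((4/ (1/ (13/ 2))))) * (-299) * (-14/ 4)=1.34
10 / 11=0.91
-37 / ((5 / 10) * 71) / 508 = -37 / 18034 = -0.00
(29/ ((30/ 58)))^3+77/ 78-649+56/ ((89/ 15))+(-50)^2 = 1390958431669/ 7809750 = 178105.37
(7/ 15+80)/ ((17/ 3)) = 71/ 5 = 14.20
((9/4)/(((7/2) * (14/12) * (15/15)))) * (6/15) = 54/245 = 0.22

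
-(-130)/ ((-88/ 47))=-69.43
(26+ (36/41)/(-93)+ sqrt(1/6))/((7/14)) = sqrt(6)/3+ 66068/1271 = 52.80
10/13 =0.77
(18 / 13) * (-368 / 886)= -3312 / 5759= -0.58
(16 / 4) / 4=1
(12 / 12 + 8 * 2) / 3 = 17 / 3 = 5.67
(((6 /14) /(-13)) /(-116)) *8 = 6 /2639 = 0.00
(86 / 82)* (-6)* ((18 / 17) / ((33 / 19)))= -29412 / 7667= -3.84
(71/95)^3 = 357911/857375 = 0.42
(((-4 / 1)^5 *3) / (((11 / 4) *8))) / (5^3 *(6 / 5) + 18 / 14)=-3584 / 3883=-0.92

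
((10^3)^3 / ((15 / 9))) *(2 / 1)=1200000000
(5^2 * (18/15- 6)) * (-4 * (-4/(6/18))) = -5760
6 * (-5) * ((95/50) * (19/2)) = -1083/2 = -541.50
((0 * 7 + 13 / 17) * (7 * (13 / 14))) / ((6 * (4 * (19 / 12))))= 169 / 1292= 0.13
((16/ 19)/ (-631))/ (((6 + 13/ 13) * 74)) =-8/ 3105151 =-0.00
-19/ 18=-1.06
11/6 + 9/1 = 65/6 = 10.83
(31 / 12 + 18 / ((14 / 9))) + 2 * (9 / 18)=1273 / 84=15.15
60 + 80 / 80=61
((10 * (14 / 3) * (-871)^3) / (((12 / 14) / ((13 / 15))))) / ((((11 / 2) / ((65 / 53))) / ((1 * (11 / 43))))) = -109437772627820 / 61533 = -1778521649.00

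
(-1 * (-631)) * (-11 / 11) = -631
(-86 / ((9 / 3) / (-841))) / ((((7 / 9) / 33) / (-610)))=-623966734.29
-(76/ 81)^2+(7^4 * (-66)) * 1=-1039701202/ 6561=-158466.88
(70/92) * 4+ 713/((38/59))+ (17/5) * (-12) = 4672709/4370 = 1069.27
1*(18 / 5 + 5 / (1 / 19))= 493 / 5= 98.60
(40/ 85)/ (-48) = -1/ 102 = -0.01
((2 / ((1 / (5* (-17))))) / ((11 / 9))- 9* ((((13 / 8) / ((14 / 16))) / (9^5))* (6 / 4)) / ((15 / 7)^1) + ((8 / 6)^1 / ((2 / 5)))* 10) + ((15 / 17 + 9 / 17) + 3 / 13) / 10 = -1684194583 / 15949791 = -105.59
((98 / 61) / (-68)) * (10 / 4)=-245 / 4148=-0.06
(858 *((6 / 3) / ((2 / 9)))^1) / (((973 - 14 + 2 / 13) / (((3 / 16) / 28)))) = 150579 / 2793056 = 0.05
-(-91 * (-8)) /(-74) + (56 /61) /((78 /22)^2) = 34022996 /3432897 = 9.91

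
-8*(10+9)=-152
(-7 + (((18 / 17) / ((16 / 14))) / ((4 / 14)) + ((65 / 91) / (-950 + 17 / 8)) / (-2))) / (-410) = 27121671 / 2959796560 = 0.01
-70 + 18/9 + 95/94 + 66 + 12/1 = 11.01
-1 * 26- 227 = -253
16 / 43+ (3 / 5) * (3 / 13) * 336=46.90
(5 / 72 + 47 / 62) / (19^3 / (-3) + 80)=-1847 / 4924536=-0.00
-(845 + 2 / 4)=-1691 / 2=-845.50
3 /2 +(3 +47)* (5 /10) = 53 /2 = 26.50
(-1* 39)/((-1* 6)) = 13/2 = 6.50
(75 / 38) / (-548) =-75 / 20824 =-0.00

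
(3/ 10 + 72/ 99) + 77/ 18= 2626/ 495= 5.31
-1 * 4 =-4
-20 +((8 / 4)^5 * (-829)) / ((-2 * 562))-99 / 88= 5567 / 2248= 2.48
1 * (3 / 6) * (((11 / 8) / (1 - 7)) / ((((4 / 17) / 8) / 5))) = -935 / 48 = -19.48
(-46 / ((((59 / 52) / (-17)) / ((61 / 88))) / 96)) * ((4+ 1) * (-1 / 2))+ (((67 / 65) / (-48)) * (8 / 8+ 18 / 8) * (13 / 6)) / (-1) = -428630525921 / 3738240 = -114661.05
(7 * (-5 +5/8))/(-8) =245/64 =3.83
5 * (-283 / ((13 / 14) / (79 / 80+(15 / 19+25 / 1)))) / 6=-26876227 / 3952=-6800.66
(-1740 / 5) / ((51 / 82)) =-559.53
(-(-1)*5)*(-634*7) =-22190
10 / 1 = 10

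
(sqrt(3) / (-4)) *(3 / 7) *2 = -0.37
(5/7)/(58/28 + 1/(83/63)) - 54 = -176776/3289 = -53.75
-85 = -85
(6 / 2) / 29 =3 / 29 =0.10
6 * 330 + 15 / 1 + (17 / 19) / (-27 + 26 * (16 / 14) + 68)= 18763094 / 9405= 1995.01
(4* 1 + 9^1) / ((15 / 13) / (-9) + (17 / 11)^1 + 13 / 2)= 11154 / 6793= 1.64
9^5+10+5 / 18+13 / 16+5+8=8506525 / 144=59073.09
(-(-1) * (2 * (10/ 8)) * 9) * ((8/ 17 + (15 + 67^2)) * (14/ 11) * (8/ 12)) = 85994.44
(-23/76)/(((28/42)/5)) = -345/152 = -2.27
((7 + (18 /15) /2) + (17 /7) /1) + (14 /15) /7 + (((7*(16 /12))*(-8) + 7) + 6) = -5408 /105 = -51.50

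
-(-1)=1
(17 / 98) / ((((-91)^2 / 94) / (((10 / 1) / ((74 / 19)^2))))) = 1442195 / 1110995522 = 0.00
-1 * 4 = -4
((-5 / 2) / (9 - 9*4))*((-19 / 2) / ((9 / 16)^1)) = -380 / 243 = -1.56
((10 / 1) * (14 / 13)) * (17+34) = 7140 / 13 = 549.23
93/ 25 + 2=143/ 25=5.72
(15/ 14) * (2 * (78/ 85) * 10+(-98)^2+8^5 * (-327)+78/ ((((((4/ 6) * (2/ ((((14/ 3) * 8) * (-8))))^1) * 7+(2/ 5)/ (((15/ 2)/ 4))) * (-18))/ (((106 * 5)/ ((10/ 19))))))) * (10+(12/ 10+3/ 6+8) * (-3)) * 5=3004830791535/ 2737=1097855605.24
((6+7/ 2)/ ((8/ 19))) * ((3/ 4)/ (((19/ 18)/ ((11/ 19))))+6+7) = 9683/ 32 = 302.59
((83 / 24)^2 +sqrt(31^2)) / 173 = 24745 / 99648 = 0.25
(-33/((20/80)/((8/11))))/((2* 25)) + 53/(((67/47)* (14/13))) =32.60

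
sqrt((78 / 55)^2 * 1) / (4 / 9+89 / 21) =4914 / 16225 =0.30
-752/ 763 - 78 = -78.99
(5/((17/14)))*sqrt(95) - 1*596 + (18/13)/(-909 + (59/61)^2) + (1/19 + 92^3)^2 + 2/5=70*sqrt(95)/17 + 24037757652285113277829/39643038110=606355082755.69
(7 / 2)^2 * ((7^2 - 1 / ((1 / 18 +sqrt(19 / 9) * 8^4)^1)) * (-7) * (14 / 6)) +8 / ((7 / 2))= -9448459697917319 / 963951722412 +88510464 * sqrt(19) / 11475615743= -9801.76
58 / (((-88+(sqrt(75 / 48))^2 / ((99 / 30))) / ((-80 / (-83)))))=-1224960 / 1917881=-0.64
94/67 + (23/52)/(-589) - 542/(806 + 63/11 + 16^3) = 143106874523/110781322860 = 1.29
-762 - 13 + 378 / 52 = -19961 / 26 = -767.73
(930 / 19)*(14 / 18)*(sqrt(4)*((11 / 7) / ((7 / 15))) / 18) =17050 / 1197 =14.24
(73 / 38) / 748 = 73 / 28424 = 0.00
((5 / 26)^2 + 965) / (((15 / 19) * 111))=275443 / 25012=11.01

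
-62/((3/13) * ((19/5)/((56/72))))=-28210/513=-54.99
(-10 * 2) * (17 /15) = -68 /3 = -22.67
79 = 79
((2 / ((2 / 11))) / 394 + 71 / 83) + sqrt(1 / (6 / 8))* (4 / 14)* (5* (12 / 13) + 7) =28887 / 32702 + 604* sqrt(3) / 273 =4.72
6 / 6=1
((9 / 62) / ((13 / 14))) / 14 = 9 / 806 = 0.01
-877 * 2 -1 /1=-1755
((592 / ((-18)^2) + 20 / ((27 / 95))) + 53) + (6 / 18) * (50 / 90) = 10156 / 81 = 125.38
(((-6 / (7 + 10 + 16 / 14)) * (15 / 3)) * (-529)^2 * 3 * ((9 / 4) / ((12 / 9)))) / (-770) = 68001363 / 22352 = 3042.29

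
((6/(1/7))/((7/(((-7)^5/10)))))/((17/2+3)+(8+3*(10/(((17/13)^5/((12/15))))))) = -6818153314/17427735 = -391.22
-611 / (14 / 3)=-1833 / 14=-130.93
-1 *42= -42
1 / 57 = 0.02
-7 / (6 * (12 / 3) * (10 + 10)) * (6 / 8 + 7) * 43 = -9331 / 1920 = -4.86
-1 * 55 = -55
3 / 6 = 1 / 2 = 0.50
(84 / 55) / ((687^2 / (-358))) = -10024 / 8652765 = -0.00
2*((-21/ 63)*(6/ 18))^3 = -2/ 729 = -0.00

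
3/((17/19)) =57/17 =3.35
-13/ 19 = -0.68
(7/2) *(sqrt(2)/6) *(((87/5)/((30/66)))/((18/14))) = 15631 *sqrt(2)/900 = 24.56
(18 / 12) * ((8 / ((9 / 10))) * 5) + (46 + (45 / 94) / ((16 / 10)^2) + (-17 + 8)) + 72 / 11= 21917317 / 198528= 110.40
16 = 16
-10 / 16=-5 / 8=-0.62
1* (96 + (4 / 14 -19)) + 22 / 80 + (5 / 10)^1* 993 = 160737 / 280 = 574.06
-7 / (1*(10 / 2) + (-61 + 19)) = 7 / 37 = 0.19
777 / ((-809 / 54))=-41958 / 809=-51.86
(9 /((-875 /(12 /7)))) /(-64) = 27 /98000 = 0.00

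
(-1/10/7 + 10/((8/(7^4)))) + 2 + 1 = 420593/140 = 3004.24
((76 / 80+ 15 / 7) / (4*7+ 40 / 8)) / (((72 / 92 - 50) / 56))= -0.11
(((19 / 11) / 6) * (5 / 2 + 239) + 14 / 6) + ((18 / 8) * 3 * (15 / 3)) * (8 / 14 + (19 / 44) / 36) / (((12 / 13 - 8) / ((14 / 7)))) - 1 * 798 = -731.71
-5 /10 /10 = -1 /20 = -0.05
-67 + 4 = -63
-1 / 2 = -0.50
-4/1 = -4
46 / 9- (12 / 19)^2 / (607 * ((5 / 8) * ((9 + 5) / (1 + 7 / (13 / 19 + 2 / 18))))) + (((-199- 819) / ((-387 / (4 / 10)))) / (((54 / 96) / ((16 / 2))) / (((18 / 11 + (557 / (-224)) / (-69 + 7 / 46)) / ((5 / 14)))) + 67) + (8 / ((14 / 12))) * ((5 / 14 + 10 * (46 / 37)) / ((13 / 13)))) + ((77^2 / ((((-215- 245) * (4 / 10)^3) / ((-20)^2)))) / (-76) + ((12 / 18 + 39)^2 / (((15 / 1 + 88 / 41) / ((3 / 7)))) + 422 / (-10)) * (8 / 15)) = 5697002142589645108220731187 / 4948511413734695455702200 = 1151.26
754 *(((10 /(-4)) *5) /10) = -1885 /2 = -942.50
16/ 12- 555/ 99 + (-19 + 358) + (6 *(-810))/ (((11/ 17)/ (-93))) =7687342/ 11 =698849.27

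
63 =63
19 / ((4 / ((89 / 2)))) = 1691 / 8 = 211.38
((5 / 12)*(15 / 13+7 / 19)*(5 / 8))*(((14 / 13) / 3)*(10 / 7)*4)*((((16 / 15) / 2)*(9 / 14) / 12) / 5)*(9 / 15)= 188 / 67431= 0.00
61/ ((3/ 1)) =61/ 3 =20.33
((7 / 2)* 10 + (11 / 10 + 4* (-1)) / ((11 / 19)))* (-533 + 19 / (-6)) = -10612883 / 660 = -16080.13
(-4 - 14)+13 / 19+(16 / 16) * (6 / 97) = -31799 / 1843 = -17.25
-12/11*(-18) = 216/11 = 19.64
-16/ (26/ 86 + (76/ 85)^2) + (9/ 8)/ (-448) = -2545489691/ 175254016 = -14.52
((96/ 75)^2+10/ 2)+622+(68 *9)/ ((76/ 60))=13202581/ 11875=1111.80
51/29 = 1.76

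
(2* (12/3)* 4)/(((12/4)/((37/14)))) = 592/21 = 28.19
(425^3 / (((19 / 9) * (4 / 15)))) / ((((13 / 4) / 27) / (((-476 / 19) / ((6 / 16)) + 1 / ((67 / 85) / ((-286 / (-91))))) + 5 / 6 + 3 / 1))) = -294152960335078125 / 4402034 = -66822055516.85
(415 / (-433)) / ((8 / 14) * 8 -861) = 581 / 519167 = 0.00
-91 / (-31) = 91 / 31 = 2.94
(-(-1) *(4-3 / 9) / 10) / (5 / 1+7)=11 / 360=0.03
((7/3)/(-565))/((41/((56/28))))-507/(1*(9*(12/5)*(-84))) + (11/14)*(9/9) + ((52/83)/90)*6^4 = 58645988147/5814229680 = 10.09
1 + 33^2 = 1090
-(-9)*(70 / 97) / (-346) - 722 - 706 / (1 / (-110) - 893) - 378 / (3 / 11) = -3473585308693 / 1648414411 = -2107.23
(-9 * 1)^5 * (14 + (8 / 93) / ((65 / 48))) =-1673330562 / 2015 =-830437.00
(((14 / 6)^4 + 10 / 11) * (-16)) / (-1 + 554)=-435536 / 492723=-0.88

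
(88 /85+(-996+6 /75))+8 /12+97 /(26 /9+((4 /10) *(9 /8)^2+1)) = -7844725612 /8069475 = -972.15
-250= -250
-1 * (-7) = 7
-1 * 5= -5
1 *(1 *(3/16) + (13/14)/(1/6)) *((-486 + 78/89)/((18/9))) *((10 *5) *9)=-111891375/178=-628603.23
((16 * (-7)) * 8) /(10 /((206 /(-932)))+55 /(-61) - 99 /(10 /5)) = 11259136 /1201867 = 9.37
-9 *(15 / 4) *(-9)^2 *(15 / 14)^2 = -2460375 / 784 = -3138.23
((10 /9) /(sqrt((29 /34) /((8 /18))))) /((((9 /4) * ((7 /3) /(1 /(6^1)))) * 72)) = 0.00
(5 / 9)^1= 5 / 9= 0.56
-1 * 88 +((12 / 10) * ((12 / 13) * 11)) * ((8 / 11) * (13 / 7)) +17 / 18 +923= 537013 / 630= 852.40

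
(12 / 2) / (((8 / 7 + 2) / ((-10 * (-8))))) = 152.73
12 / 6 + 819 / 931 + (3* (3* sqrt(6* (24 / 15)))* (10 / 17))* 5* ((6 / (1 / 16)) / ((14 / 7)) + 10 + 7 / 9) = 383 / 133 + 21160* sqrt(15) / 17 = 4823.60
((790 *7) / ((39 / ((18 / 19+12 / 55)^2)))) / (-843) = -182308616 / 797833465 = -0.23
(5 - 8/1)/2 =-3/2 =-1.50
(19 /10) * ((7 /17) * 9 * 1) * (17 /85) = 1197 /850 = 1.41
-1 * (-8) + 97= 105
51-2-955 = -906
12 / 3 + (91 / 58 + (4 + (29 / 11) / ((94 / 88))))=32813 / 2726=12.04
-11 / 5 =-2.20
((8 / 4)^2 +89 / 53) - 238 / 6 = -5404 / 159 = -33.99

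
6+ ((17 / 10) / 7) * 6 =261 / 35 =7.46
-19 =-19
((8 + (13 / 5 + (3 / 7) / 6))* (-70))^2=558009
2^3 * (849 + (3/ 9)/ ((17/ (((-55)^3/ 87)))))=28805104/ 4437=6492.02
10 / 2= 5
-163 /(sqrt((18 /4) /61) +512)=-10181632 /31981559 +489 * sqrt(122) /31981559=-0.32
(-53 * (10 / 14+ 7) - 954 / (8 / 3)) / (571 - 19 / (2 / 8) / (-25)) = -536625 / 401828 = -1.34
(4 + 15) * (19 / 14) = 361 / 14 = 25.79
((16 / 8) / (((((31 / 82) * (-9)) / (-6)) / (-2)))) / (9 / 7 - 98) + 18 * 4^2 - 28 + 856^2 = 46150165748 / 62961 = 732996.07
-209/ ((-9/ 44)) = 1021.78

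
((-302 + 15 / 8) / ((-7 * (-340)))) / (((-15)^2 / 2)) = -343 / 306000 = -0.00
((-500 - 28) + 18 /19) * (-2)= 20028 /19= 1054.11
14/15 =0.93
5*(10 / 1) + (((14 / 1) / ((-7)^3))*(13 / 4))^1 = 4887 / 98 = 49.87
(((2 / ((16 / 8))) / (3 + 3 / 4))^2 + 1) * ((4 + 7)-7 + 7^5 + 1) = 450188 / 25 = 18007.52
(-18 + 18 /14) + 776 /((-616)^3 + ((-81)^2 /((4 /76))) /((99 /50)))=-150374356277 /8996754571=-16.71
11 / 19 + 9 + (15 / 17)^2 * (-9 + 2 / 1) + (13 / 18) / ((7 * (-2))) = 5642213 / 1383732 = 4.08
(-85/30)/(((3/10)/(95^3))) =-72876875/9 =-8097430.56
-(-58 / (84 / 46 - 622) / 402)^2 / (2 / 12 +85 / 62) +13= 5093694675207929 / 391822668384576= 13.00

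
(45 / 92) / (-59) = -45 / 5428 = -0.01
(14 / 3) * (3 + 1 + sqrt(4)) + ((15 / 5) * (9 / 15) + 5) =174 / 5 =34.80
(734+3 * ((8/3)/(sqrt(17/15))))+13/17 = 8 * sqrt(255)/17+12491/17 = 742.28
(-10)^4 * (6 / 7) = 8571.43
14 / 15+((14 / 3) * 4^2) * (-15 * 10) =-167986 / 15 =-11199.07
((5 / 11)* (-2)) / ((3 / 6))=-20 / 11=-1.82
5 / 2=2.50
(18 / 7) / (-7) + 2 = 80 / 49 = 1.63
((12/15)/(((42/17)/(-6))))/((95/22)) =-1496/3325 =-0.45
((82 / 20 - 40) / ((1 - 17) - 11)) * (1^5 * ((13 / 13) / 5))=359 / 1350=0.27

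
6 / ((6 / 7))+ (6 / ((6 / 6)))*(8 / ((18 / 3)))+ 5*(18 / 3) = 45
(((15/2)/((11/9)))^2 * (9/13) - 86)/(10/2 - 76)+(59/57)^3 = 161583244219/82731639276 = 1.95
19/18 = 1.06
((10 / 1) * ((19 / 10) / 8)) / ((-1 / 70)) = -665 / 4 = -166.25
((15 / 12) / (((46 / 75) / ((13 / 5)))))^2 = 28.08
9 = 9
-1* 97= -97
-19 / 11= -1.73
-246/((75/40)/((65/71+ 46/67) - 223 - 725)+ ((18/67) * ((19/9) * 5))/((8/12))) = -39574512656/683987561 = -57.86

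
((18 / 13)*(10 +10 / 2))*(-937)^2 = 237051630 / 13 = 18234740.77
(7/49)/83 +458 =458.00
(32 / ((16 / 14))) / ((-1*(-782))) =0.04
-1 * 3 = -3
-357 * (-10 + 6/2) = 2499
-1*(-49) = 49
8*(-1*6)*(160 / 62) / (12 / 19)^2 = -28880 / 93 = -310.54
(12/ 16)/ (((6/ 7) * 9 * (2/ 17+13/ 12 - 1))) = 119/ 246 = 0.48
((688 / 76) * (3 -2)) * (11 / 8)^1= 473 / 38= 12.45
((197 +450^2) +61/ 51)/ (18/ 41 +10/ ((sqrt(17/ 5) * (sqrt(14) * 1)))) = -8900680488/ 190847 +43443797620 * sqrt(1190)/ 9733197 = 107335.64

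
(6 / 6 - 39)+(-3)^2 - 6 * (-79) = 445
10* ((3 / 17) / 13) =0.14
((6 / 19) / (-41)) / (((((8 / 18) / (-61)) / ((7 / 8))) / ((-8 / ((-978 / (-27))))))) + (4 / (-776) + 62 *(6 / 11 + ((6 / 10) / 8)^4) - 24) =1666688274116549 / 173420107520000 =9.61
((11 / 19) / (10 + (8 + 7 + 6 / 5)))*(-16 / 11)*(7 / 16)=-35 / 2489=-0.01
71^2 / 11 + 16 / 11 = 5057 / 11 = 459.73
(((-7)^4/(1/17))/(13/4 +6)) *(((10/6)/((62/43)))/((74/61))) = 535314955/127317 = 4204.58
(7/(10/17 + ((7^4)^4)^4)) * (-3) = -119/6911976096603068967451918554523506984281820000077017609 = -0.00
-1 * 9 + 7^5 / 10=1671.70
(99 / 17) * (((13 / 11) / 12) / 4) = 39 / 272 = 0.14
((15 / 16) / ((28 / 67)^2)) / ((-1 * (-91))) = 67335 / 1141504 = 0.06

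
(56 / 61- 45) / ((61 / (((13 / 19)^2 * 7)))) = -3181087 / 1343281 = -2.37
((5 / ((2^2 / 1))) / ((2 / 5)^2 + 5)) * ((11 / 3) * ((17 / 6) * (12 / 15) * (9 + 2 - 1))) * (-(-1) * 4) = 93500 / 1161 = 80.53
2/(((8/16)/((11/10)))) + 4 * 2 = 62/5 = 12.40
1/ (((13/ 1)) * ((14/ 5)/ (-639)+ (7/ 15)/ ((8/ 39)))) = 25560/ 754481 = 0.03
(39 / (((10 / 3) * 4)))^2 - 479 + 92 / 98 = -36809239 / 78400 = -469.51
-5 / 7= -0.71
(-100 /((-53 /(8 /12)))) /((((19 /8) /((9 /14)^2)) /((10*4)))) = 432000 /49343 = 8.76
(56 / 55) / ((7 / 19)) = 152 / 55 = 2.76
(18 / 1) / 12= 3 / 2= 1.50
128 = 128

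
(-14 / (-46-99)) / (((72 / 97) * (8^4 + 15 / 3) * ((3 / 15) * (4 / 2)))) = 679 / 8562888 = 0.00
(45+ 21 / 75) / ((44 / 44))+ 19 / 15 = 3491 / 75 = 46.55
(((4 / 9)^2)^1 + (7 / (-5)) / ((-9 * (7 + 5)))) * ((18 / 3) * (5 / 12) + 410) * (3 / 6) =18755 / 432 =43.41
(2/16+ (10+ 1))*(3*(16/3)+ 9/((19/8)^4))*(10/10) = 23607250/130321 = 181.15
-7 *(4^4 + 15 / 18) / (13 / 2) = -10787 / 39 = -276.59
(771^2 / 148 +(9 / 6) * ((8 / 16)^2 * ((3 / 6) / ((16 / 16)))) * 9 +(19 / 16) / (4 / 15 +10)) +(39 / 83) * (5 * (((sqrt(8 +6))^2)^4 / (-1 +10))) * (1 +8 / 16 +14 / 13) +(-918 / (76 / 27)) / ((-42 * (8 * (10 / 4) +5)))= 321984748706389 / 10782895200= 29860.70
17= 17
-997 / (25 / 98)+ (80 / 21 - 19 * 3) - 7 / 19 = -39518944 / 9975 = -3961.80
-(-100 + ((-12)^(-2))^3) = 298598399 / 2985984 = 100.00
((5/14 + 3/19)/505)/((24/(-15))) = -137/214928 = -0.00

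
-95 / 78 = -1.22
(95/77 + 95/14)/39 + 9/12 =883/924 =0.96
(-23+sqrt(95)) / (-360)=0.04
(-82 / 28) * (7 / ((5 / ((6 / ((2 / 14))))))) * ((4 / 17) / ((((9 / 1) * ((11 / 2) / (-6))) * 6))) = 2296 / 2805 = 0.82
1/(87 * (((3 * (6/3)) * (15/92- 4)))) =-46/92133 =-0.00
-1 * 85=-85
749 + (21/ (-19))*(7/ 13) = 184856/ 247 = 748.40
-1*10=-10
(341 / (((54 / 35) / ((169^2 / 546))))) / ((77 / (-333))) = -12599795 / 252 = -49999.19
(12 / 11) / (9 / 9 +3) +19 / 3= 218 / 33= 6.61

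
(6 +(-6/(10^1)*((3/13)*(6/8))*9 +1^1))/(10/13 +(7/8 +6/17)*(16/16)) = 53618/17655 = 3.04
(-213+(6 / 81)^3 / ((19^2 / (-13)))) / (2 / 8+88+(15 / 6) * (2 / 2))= -2.35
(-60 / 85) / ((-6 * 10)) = 1 / 85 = 0.01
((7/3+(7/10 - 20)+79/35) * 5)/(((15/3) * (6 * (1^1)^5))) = -3089/1260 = -2.45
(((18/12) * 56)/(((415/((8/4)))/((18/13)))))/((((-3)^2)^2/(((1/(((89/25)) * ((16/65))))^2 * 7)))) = 1990625/31557264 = 0.06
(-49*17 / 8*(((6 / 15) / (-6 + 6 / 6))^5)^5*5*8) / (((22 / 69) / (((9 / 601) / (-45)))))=-964304044032 / 587174753263752791099250316619873046875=-0.00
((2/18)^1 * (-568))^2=322624/81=3983.01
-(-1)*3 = 3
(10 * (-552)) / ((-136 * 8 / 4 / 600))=207000 / 17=12176.47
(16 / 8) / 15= 2 / 15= 0.13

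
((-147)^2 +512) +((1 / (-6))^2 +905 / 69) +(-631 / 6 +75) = 18302093 / 828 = 22103.98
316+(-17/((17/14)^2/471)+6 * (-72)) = -5546.35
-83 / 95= -0.87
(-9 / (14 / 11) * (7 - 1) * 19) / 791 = -5643 / 5537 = -1.02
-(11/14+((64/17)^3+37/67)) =-252056887/4608394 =-54.70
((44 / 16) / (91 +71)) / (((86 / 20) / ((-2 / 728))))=-55 / 5071248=-0.00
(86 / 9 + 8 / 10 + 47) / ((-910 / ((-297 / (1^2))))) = 85173 / 4550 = 18.72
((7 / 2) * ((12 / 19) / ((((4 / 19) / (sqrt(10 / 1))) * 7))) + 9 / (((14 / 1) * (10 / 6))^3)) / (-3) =-sqrt(10) / 2 - 81 / 343000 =-1.58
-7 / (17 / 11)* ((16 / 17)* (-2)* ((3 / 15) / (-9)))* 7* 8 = -137984 / 13005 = -10.61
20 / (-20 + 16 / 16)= -20 / 19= -1.05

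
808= 808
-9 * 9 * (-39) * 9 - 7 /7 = 28430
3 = 3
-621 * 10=-6210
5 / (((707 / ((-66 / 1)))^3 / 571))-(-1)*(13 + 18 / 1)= 10134389453 / 353393243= 28.68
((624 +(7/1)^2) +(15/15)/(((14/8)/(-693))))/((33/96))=8864/11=805.82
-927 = -927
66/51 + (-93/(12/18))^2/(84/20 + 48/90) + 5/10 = 19858117/4828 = 4113.11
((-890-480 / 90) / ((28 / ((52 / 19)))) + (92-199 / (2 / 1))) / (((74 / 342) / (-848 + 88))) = 86435940 / 259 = 333729.50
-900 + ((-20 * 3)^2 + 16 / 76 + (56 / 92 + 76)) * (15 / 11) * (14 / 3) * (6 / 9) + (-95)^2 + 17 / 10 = 103679679 / 4370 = 23725.33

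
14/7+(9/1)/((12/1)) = 11/4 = 2.75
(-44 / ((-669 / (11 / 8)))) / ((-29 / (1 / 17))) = -121 / 659634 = -0.00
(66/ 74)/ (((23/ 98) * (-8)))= -1617/ 3404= -0.48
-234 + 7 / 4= -929 / 4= -232.25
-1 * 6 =-6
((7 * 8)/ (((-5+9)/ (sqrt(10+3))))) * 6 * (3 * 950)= 239400 * sqrt(13)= 863168.98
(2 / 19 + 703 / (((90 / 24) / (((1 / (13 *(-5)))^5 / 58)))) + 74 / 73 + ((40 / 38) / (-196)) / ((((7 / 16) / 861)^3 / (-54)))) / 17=75825965154110018515194022 / 583146270768140625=130029066.39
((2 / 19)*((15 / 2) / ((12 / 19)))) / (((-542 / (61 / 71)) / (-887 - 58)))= 288225 / 153928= 1.87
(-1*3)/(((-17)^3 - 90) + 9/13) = 39/65030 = 0.00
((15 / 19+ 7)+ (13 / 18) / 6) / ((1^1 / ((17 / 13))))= 275927 / 26676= 10.34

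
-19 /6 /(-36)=19 /216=0.09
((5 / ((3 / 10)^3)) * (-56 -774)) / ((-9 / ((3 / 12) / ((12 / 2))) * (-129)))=-518750 / 94041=-5.52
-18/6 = -3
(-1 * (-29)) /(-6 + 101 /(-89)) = -2581 /635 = -4.06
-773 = -773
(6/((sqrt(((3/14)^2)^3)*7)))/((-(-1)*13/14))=10976/117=93.81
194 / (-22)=-97 / 11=-8.82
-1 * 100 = -100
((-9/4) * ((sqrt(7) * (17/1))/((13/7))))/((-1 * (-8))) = -1071 * sqrt(7)/416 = -6.81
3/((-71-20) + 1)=-1/30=-0.03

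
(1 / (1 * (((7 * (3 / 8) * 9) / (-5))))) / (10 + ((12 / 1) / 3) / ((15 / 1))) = -100 / 4851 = -0.02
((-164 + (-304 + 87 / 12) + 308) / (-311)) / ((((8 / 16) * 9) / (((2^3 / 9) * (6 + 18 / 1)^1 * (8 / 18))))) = 78208 / 75573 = 1.03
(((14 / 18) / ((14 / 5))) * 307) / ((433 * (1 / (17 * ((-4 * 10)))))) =-521900 / 3897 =-133.92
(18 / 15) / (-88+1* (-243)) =-6 / 1655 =-0.00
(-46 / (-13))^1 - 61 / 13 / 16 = 675 / 208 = 3.25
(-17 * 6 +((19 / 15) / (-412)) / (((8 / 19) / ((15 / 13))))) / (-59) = 1.73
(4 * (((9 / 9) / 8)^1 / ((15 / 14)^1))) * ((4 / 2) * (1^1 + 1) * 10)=56 / 3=18.67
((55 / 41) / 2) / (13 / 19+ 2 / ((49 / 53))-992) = -51205 / 75513882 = -0.00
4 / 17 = 0.24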